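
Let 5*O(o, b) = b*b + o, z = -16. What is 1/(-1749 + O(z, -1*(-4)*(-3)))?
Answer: -5/8617 ≈ -0.00058025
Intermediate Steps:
O(o, b) = o/5 + b²/5 (O(o, b) = (b*b + o)/5 = (b² + o)/5 = (o + b²)/5 = o/5 + b²/5)
1/(-1749 + O(z, -1*(-4)*(-3))) = 1/(-1749 + ((⅕)*(-16) + (-1*(-4)*(-3))²/5)) = 1/(-1749 + (-16/5 + (4*(-3))²/5)) = 1/(-1749 + (-16/5 + (⅕)*(-12)²)) = 1/(-1749 + (-16/5 + (⅕)*144)) = 1/(-1749 + (-16/5 + 144/5)) = 1/(-1749 + 128/5) = 1/(-8617/5) = -5/8617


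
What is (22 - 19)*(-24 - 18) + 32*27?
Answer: 738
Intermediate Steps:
(22 - 19)*(-24 - 18) + 32*27 = 3*(-42) + 864 = -126 + 864 = 738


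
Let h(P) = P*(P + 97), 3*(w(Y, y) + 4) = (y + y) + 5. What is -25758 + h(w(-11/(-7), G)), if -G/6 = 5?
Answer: -246830/9 ≈ -27426.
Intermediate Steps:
G = -30 (G = -6*5 = -30)
w(Y, y) = -7/3 + 2*y/3 (w(Y, y) = -4 + ((y + y) + 5)/3 = -4 + (2*y + 5)/3 = -4 + (5 + 2*y)/3 = -4 + (5/3 + 2*y/3) = -7/3 + 2*y/3)
h(P) = P*(97 + P)
-25758 + h(w(-11/(-7), G)) = -25758 + (-7/3 + (⅔)*(-30))*(97 + (-7/3 + (⅔)*(-30))) = -25758 + (-7/3 - 20)*(97 + (-7/3 - 20)) = -25758 - 67*(97 - 67/3)/3 = -25758 - 67/3*224/3 = -25758 - 15008/9 = -246830/9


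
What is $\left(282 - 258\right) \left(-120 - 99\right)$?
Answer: $-5256$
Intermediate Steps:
$\left(282 - 258\right) \left(-120 - 99\right) = 24 \left(-219\right) = -5256$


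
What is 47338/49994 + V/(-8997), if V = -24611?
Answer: 828151160/224898009 ≈ 3.6823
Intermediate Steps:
47338/49994 + V/(-8997) = 47338/49994 - 24611/(-8997) = 47338*(1/49994) - 24611*(-1/8997) = 23669/24997 + 24611/8997 = 828151160/224898009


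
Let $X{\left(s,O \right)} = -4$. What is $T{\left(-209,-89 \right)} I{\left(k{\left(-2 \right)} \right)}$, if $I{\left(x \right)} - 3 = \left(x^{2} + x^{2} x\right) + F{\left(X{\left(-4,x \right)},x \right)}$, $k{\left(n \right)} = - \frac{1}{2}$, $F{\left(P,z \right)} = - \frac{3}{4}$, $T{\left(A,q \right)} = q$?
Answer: $- \frac{1691}{8} \approx -211.38$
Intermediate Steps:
$F{\left(P,z \right)} = - \frac{3}{4}$ ($F{\left(P,z \right)} = \left(-3\right) \frac{1}{4} = - \frac{3}{4}$)
$k{\left(n \right)} = - \frac{1}{2}$ ($k{\left(n \right)} = \left(-1\right) \frac{1}{2} = - \frac{1}{2}$)
$I{\left(x \right)} = \frac{9}{4} + x^{2} + x^{3}$ ($I{\left(x \right)} = 3 - \left(\frac{3}{4} - x^{2} - x^{2} x\right) = 3 - \left(\frac{3}{4} - x^{2} - x^{3}\right) = 3 + \left(- \frac{3}{4} + x^{2} + x^{3}\right) = \frac{9}{4} + x^{2} + x^{3}$)
$T{\left(-209,-89 \right)} I{\left(k{\left(-2 \right)} \right)} = - 89 \left(\frac{9}{4} + \left(- \frac{1}{2}\right)^{2} + \left(- \frac{1}{2}\right)^{3}\right) = - 89 \left(\frac{9}{4} + \frac{1}{4} - \frac{1}{8}\right) = \left(-89\right) \frac{19}{8} = - \frac{1691}{8}$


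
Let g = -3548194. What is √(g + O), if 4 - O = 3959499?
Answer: I*√7507689 ≈ 2740.0*I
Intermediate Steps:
O = -3959495 (O = 4 - 1*3959499 = 4 - 3959499 = -3959495)
√(g + O) = √(-3548194 - 3959495) = √(-7507689) = I*√7507689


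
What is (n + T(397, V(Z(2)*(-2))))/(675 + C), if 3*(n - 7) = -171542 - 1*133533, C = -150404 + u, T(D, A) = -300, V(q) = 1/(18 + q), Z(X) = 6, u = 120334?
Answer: 305954/88185 ≈ 3.4695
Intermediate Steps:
C = -30070 (C = -150404 + 120334 = -30070)
n = -305054/3 (n = 7 + (-171542 - 1*133533)/3 = 7 + (-171542 - 133533)/3 = 7 + (⅓)*(-305075) = 7 - 305075/3 = -305054/3 ≈ -1.0168e+5)
(n + T(397, V(Z(2)*(-2))))/(675 + C) = (-305054/3 - 300)/(675 - 30070) = -305954/3/(-29395) = -305954/3*(-1/29395) = 305954/88185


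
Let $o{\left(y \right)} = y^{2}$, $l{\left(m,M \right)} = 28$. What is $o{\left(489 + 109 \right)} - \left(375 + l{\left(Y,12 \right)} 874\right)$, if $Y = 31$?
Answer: $332757$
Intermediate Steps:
$o{\left(489 + 109 \right)} - \left(375 + l{\left(Y,12 \right)} 874\right) = \left(489 + 109\right)^{2} - \left(375 + 28 \cdot 874\right) = 598^{2} - \left(375 + 24472\right) = 357604 - 24847 = 332757$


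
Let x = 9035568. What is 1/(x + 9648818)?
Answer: 1/18684386 ≈ 5.3521e-8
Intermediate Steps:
1/(x + 9648818) = 1/(9035568 + 9648818) = 1/18684386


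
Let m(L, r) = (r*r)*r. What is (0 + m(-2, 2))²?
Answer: 64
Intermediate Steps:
m(L, r) = r³ (m(L, r) = r²*r = r³)
(0 + m(-2, 2))² = (0 + 2³)² = (0 + 8)² = 8² = 64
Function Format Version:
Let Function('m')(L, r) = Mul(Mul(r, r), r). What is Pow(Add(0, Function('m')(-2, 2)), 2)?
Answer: 64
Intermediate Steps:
Function('m')(L, r) = Pow(r, 3) (Function('m')(L, r) = Mul(Pow(r, 2), r) = Pow(r, 3))
Pow(Add(0, Function('m')(-2, 2)), 2) = Pow(Add(0, Pow(2, 3)), 2) = Pow(Add(0, 8), 2) = Pow(8, 2) = 64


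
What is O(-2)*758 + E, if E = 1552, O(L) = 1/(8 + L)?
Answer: 5035/3 ≈ 1678.3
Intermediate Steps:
O(-2)*758 + E = 758/(8 - 2) + 1552 = 758/6 + 1552 = (⅙)*758 + 1552 = 379/3 + 1552 = 5035/3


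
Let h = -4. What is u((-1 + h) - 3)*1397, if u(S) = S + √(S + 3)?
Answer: -11176 + 1397*I*√5 ≈ -11176.0 + 3123.8*I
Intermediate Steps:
u(S) = S + √(3 + S)
u((-1 + h) - 3)*1397 = (((-1 - 4) - 3) + √(3 + ((-1 - 4) - 3)))*1397 = ((-5 - 3) + √(3 + (-5 - 3)))*1397 = (-8 + √(3 - 8))*1397 = (-8 + √(-5))*1397 = (-8 + I*√5)*1397 = -11176 + 1397*I*√5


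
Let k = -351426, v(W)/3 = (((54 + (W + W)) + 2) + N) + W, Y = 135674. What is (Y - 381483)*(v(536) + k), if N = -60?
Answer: 85200840726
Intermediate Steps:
v(W) = -12 + 9*W (v(W) = 3*((((54 + (W + W)) + 2) - 60) + W) = 3*((((54 + 2*W) + 2) - 60) + W) = 3*(((56 + 2*W) - 60) + W) = 3*((-4 + 2*W) + W) = 3*(-4 + 3*W) = -12 + 9*W)
(Y - 381483)*(v(536) + k) = (135674 - 381483)*((-12 + 9*536) - 351426) = -245809*((-12 + 4824) - 351426) = -245809*(4812 - 351426) = -245809*(-346614) = 85200840726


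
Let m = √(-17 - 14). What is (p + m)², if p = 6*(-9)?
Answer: (54 - I*√31)² ≈ 2885.0 - 601.32*I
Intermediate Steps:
p = -54
m = I*√31 (m = √(-31) = I*√31 ≈ 5.5678*I)
(p + m)² = (-54 + I*√31)²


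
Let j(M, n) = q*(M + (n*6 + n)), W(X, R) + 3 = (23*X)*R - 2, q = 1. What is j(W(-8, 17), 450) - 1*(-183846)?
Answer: 183863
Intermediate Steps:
W(X, R) = -5 + 23*R*X (W(X, R) = -3 + ((23*X)*R - 2) = -3 + (23*R*X - 2) = -3 + (-2 + 23*R*X) = -5 + 23*R*X)
j(M, n) = M + 7*n (j(M, n) = 1*(M + (n*6 + n)) = 1*(M + (6*n + n)) = 1*(M + 7*n) = M + 7*n)
j(W(-8, 17), 450) - 1*(-183846) = ((-5 + 23*17*(-8)) + 7*450) - 1*(-183846) = ((-5 - 3128) + 3150) + 183846 = (-3133 + 3150) + 183846 = 17 + 183846 = 183863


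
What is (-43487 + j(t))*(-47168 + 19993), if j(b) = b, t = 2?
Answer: 1181704875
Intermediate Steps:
(-43487 + j(t))*(-47168 + 19993) = (-43487 + 2)*(-47168 + 19993) = -43485*(-27175) = 1181704875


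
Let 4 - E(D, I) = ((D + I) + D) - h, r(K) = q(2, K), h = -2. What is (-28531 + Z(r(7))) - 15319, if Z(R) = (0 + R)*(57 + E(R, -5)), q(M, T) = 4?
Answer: -43626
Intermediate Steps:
r(K) = 4
E(D, I) = 2 - I - 2*D (E(D, I) = 4 - (((D + I) + D) - 1*(-2)) = 4 - ((I + 2*D) + 2) = 4 - (2 + I + 2*D) = 4 + (-2 - I - 2*D) = 2 - I - 2*D)
Z(R) = R*(64 - 2*R) (Z(R) = (0 + R)*(57 + (2 - 1*(-5) - 2*R)) = R*(57 + (2 + 5 - 2*R)) = R*(57 + (7 - 2*R)) = R*(64 - 2*R))
(-28531 + Z(r(7))) - 15319 = (-28531 + 2*4*(32 - 1*4)) - 15319 = (-28531 + 2*4*(32 - 4)) - 15319 = (-28531 + 2*4*28) - 15319 = (-28531 + 224) - 15319 = -28307 - 15319 = -43626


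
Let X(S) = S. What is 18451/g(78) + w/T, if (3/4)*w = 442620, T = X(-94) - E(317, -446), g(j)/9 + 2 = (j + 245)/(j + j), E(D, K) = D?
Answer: 124953164/4521 ≈ 27638.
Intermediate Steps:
g(j) = -18 + 9*(245 + j)/(2*j) (g(j) = -18 + 9*((j + 245)/(j + j)) = -18 + 9*((245 + j)/((2*j))) = -18 + 9*((245 + j)*(1/(2*j))) = -18 + 9*((245 + j)/(2*j)) = -18 + 9*(245 + j)/(2*j))
T = -411 (T = -94 - 1*317 = -94 - 317 = -411)
w = 590160 (w = (4/3)*442620 = 590160)
18451/g(78) + w/T = 18451/(((9/2)*(245 - 3*78)/78)) + 590160/(-411) = 18451/(((9/2)*(1/78)*(245 - 234))) + 590160*(-1/411) = 18451/(((9/2)*(1/78)*11)) - 196720/137 = 18451/(33/52) - 196720/137 = 18451*(52/33) - 196720/137 = 959452/33 - 196720/137 = 124953164/4521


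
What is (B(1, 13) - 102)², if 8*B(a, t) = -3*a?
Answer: 670761/64 ≈ 10481.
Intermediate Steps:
B(a, t) = -3*a/8 (B(a, t) = (-3*a)/8 = -3*a/8)
(B(1, 13) - 102)² = (-3/8*1 - 102)² = (-3/8 - 102)² = (-819/8)² = 670761/64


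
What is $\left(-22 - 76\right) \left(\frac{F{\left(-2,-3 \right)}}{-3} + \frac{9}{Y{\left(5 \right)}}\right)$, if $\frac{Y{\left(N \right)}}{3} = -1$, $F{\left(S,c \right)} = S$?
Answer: $\frac{686}{3} \approx 228.67$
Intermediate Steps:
$Y{\left(N \right)} = -3$ ($Y{\left(N \right)} = 3 \left(-1\right) = -3$)
$\left(-22 - 76\right) \left(\frac{F{\left(-2,-3 \right)}}{-3} + \frac{9}{Y{\left(5 \right)}}\right) = \left(-22 - 76\right) \left(- \frac{2}{-3} + \frac{9}{-3}\right) = \left(-22 - 76\right) \left(\left(-2\right) \left(- \frac{1}{3}\right) + 9 \left(- \frac{1}{3}\right)\right) = - 98 \left(\frac{2}{3} - 3\right) = \left(-98\right) \left(- \frac{7}{3}\right) = \frac{686}{3}$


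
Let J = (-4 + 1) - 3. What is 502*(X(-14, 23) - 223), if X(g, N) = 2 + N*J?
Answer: -180218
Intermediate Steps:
J = -6 (J = -3 - 3 = -6)
X(g, N) = 2 - 6*N (X(g, N) = 2 + N*(-6) = 2 - 6*N)
502*(X(-14, 23) - 223) = 502*((2 - 6*23) - 223) = 502*((2 - 138) - 223) = 502*(-136 - 223) = 502*(-359) = -180218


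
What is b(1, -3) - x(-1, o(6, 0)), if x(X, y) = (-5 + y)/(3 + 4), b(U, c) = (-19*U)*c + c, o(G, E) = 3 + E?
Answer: 380/7 ≈ 54.286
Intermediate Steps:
b(U, c) = c - 19*U*c (b(U, c) = -19*U*c + c = c - 19*U*c)
x(X, y) = -5/7 + y/7 (x(X, y) = (-5 + y)/7 = (-5 + y)*(1/7) = -5/7 + y/7)
b(1, -3) - x(-1, o(6, 0)) = -3*(1 - 19*1) - (-5/7 + (3 + 0)/7) = -3*(1 - 19) - (-5/7 + (1/7)*3) = -3*(-18) - (-5/7 + 3/7) = 54 - 1*(-2/7) = 54 + 2/7 = 380/7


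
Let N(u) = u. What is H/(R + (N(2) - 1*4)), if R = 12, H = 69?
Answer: 69/10 ≈ 6.9000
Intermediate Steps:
H/(R + (N(2) - 1*4)) = 69/(12 + (2 - 1*4)) = 69/(12 + (2 - 4)) = 69/(12 - 2) = 69/10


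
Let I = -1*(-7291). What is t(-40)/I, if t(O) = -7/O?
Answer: 7/291640 ≈ 2.4002e-5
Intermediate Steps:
I = 7291
t(-40)/I = -7/(-40)/7291 = -7*(-1/40)*(1/7291) = (7/40)*(1/7291) = 7/291640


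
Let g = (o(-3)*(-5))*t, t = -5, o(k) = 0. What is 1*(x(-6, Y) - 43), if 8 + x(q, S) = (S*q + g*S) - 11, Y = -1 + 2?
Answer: -68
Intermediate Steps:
g = 0 (g = (0*(-5))*(-5) = 0*(-5) = 0)
Y = 1
x(q, S) = -19 + S*q (x(q, S) = -8 + ((S*q + 0*S) - 11) = -8 + ((S*q + 0) - 11) = -8 + (S*q - 11) = -8 + (-11 + S*q) = -19 + S*q)
1*(x(-6, Y) - 43) = 1*((-19 + 1*(-6)) - 43) = 1*((-19 - 6) - 43) = 1*(-25 - 43) = 1*(-68) = -68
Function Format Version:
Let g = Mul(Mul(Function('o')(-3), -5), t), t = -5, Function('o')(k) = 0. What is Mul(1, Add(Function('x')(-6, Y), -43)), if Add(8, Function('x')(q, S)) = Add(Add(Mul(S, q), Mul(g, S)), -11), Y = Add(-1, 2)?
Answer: -68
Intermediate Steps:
g = 0 (g = Mul(Mul(0, -5), -5) = Mul(0, -5) = 0)
Y = 1
Function('x')(q, S) = Add(-19, Mul(S, q)) (Function('x')(q, S) = Add(-8, Add(Add(Mul(S, q), Mul(0, S)), -11)) = Add(-8, Add(Add(Mul(S, q), 0), -11)) = Add(-8, Add(Mul(S, q), -11)) = Add(-8, Add(-11, Mul(S, q))) = Add(-19, Mul(S, q)))
Mul(1, Add(Function('x')(-6, Y), -43)) = Mul(1, Add(Add(-19, Mul(1, -6)), -43)) = Mul(1, Add(Add(-19, -6), -43)) = Mul(1, Add(-25, -43)) = Mul(1, -68) = -68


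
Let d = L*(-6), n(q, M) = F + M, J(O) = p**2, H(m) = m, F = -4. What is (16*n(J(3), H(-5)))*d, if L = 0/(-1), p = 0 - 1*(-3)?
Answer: 0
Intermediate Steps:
p = 3 (p = 0 + 3 = 3)
L = 0 (L = 0*(-1) = 0)
J(O) = 9 (J(O) = 3**2 = 9)
n(q, M) = -4 + M
d = 0 (d = 0*(-6) = 0)
(16*n(J(3), H(-5)))*d = (16*(-4 - 5))*0 = (16*(-9))*0 = -144*0 = 0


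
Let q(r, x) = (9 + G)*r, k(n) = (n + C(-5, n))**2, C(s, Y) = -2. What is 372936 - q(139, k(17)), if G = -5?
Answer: 372380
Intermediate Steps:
k(n) = (-2 + n)**2 (k(n) = (n - 2)**2 = (-2 + n)**2)
q(r, x) = 4*r (q(r, x) = (9 - 5)*r = 4*r)
372936 - q(139, k(17)) = 372936 - 4*139 = 372936 - 1*556 = 372936 - 556 = 372380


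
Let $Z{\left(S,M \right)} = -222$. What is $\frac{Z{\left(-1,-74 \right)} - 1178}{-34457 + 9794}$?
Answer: $\frac{1400}{24663} \approx 0.056765$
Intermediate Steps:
$\frac{Z{\left(-1,-74 \right)} - 1178}{-34457 + 9794} = \frac{-222 - 1178}{-34457 + 9794} = - \frac{1400}{-24663} = \left(-1400\right) \left(- \frac{1}{24663}\right) = \frac{1400}{24663}$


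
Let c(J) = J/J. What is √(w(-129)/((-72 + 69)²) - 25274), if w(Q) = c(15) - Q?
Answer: 2*I*√56834/3 ≈ 158.93*I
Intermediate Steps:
c(J) = 1
w(Q) = 1 - Q
√(w(-129)/((-72 + 69)²) - 25274) = √((1 - 1*(-129))/((-72 + 69)²) - 25274) = √((1 + 129)/((-3)²) - 25274) = √(130/9 - 25274) = √(-227336/9) = 2*I*√56834/3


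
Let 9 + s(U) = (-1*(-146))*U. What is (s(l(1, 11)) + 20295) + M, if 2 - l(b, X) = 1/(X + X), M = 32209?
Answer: 580584/11 ≈ 52780.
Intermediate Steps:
l(b, X) = 2 - 1/(2*X) (l(b, X) = 2 - 1/(X + X) = 2 - 1/(2*X))
s(U) = -9 + 146*U (s(U) = -9 + (-1*(-146))*U = -9 + 146*U)
(s(l(1, 11)) + 20295) + M = ((-9 + 146*(2 - ½/11)) + 20295) + 32209 = ((-9 + 146*(2 - ½*1/11)) + 20295) + 32209 = ((-9 + 146*(2 - 1/22)) + 20295) + 32209 = ((-9 + 146*(43/22)) + 20295) + 32209 = ((-9 + 3139/11) + 20295) + 32209 = (3040/11 + 20295) + 32209 = 226285/11 + 32209 = 580584/11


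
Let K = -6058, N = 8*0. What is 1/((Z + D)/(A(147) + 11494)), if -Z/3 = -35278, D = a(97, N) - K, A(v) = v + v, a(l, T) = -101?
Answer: 11788/111791 ≈ 0.10545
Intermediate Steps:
N = 0
A(v) = 2*v
D = 5957 (D = -101 - 1*(-6058) = -101 + 6058 = 5957)
Z = 105834 (Z = -3*(-35278) = 105834)
1/((Z + D)/(A(147) + 11494)) = 1/((105834 + 5957)/(2*147 + 11494)) = 1/(111791/(294 + 11494)) = 1/(111791/11788) = 11788/111791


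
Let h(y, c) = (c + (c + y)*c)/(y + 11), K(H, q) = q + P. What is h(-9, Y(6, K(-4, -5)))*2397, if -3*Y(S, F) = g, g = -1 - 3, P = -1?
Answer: -31960/3 ≈ -10653.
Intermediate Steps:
K(H, q) = -1 + q (K(H, q) = q - 1 = -1 + q)
g = -4
Y(S, F) = 4/3 (Y(S, F) = -1/3*(-4) = 4/3)
h(y, c) = (c + c*(c + y))/(11 + y)
h(-9, Y(6, K(-4, -5)))*2397 = (4*(1 + 4/3 - 9)/(3*(11 - 9)))*2397 = ((4/3)*(-20/3)/2)*2397 = ((4/3)*(1/2)*(-20/3))*2397 = -40/9*2397 = -31960/3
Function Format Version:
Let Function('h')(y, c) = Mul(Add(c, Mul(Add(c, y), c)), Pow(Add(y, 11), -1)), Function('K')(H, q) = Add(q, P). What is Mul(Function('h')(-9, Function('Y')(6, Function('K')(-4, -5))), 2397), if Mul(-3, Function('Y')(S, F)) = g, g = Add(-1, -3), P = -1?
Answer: Rational(-31960, 3) ≈ -10653.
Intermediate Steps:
Function('K')(H, q) = Add(-1, q) (Function('K')(H, q) = Add(q, -1) = Add(-1, q))
g = -4
Function('Y')(S, F) = Rational(4, 3) (Function('Y')(S, F) = Mul(Rational(-1, 3), -4) = Rational(4, 3))
Function('h')(y, c) = Mul(Pow(Add(11, y), -1), Add(c, Mul(c, Add(c, y)))) (Function('h')(y, c) = Mul(Add(c, Mul(c, Add(c, y))), Pow(Add(11, y), -1)) = Mul(Pow(Add(11, y), -1), Add(c, Mul(c, Add(c, y)))))
Mul(Function('h')(-9, Function('Y')(6, Function('K')(-4, -5))), 2397) = Mul(Mul(Rational(4, 3), Pow(Add(11, -9), -1), Add(1, Rational(4, 3), -9)), 2397) = Mul(Mul(Rational(4, 3), Pow(2, -1), Rational(-20, 3)), 2397) = Mul(Mul(Rational(4, 3), Rational(1, 2), Rational(-20, 3)), 2397) = Mul(Rational(-40, 9), 2397) = Rational(-31960, 3)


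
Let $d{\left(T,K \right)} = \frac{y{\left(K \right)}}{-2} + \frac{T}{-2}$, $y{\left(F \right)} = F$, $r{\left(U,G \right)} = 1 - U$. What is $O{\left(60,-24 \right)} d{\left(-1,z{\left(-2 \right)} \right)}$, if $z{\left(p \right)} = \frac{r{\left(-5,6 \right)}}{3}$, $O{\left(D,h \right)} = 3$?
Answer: $- \frac{3}{2} \approx -1.5$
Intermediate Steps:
$z{\left(p \right)} = 2$ ($z{\left(p \right)} = \frac{1 - -5}{3} = \left(1 + 5\right) \frac{1}{3} = 6 \cdot \frac{1}{3} = 2$)
$d{\left(T,K \right)} = - \frac{K}{2} - \frac{T}{2}$ ($d{\left(T,K \right)} = \frac{K}{-2} + \frac{T}{-2} = K \left(- \frac{1}{2}\right) + T \left(- \frac{1}{2}\right) = - \frac{K}{2} - \frac{T}{2}$)
$O{\left(60,-24 \right)} d{\left(-1,z{\left(-2 \right)} \right)} = 3 \left(\left(- \frac{1}{2}\right) 2 - - \frac{1}{2}\right) = 3 \left(-1 + \frac{1}{2}\right) = 3 \left(- \frac{1}{2}\right) = - \frac{3}{2}$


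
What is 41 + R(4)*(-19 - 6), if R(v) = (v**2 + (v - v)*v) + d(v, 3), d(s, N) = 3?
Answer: -434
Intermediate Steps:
R(v) = 3 + v**2 (R(v) = (v**2 + (v - v)*v) + 3 = (v**2 + 0*v) + 3 = (v**2 + 0) + 3 = v**2 + 3 = 3 + v**2)
41 + R(4)*(-19 - 6) = 41 + (3 + 4**2)*(-19 - 6) = 41 + (3 + 16)*(-25) = 41 + 19*(-25) = 41 - 475 = -434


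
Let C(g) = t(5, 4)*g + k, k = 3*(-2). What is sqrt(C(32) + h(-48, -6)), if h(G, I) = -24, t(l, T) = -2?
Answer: I*sqrt(94) ≈ 9.6954*I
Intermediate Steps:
k = -6
C(g) = -6 - 2*g (C(g) = -2*g - 6 = -6 - 2*g)
sqrt(C(32) + h(-48, -6)) = sqrt((-6 - 2*32) - 24) = sqrt((-6 - 64) - 24) = sqrt(-70 - 24) = sqrt(-94) = I*sqrt(94)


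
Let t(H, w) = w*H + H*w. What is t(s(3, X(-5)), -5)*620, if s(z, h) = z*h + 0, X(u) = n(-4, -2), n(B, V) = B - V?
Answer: 37200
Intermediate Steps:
X(u) = -2 (X(u) = -4 - 1*(-2) = -4 + 2 = -2)
s(z, h) = h*z (s(z, h) = h*z + 0 = h*z)
t(H, w) = 2*H*w (t(H, w) = H*w + H*w = 2*H*w)
t(s(3, X(-5)), -5)*620 = (2*(-2*3)*(-5))*620 = (2*(-6)*(-5))*620 = 60*620 = 37200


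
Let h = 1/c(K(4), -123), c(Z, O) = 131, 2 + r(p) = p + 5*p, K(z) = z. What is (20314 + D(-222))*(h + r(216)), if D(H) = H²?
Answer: 11797904970/131 ≈ 9.0060e+7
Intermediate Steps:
r(p) = -2 + 6*p (r(p) = -2 + (p + 5*p) = -2 + 6*p)
h = 1/131 ≈ 0.0076336
(20314 + D(-222))*(h + r(216)) = (20314 + (-222)²)*(1/131 + (-2 + 6*216)) = (20314 + 49284)*(1/131 + (-2 + 1296)) = 69598*(1/131 + 1294) = 69598*(169515/131) = 11797904970/131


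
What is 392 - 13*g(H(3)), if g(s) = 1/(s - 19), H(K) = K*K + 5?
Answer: 1973/5 ≈ 394.60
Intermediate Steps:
H(K) = 5 + K² (H(K) = K² + 5 = 5 + K²)
g(s) = 1/(-19 + s)
392 - 13*g(H(3)) = 392 - 13/(-19 + (5 + 3²)) = 392 - 13/(-19 + (5 + 9)) = 392 - 13/(-19 + 14) = 392 - 13/(-5) = 392 - 13*(-⅕) = 392 + 13/5 = 1973/5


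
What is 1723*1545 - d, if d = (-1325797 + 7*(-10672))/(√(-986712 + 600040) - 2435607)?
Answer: 15791672287006642128/5932181845121 - 72826052*I*√143/5932181845121 ≈ 2.662e+6 - 0.0001468*I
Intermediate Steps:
d = -1400501/(-2435607 + 52*I*√143) (d = (-1325797 - 74704)/(√(-386672) - 2435607) = -1400501/(52*I*√143 - 2435607) = -1400501/(-2435607 + 52*I*√143) ≈ 0.57501 + 0.0001468*I)
1723*1545 - d = 1723*1545 - (3411070039107/5932181845121 + 72826052*I*√143/5932181845121) = 2662035 + (-3411070039107/5932181845121 - 72826052*I*√143/5932181845121) = 15791672287006642128/5932181845121 - 72826052*I*√143/5932181845121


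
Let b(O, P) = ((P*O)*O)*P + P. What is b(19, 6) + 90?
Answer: 13092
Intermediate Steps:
b(O, P) = P + O**2*P**2 (b(O, P) = ((O*P)*O)*P + P = (P*O**2)*P + P = O**2*P**2 + P = P + O**2*P**2)
b(19, 6) + 90 = 6*(1 + 6*19**2) + 90 = 6*(1 + 6*361) + 90 = 6*(1 + 2166) + 90 = 6*2167 + 90 = 13002 + 90 = 13092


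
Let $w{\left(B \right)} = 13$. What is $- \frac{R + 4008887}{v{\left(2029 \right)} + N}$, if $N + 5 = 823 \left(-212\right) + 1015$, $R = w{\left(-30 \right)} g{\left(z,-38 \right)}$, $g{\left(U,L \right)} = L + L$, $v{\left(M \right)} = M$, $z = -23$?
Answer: $\frac{572557}{24491} \approx 23.378$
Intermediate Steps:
$g{\left(U,L \right)} = 2 L$
$R = -988$ ($R = 13 \cdot 2 \left(-38\right) = 13 \left(-76\right) = -988$)
$N = -173466$ ($N = -5 + \left(823 \left(-212\right) + 1015\right) = -5 + \left(-174476 + 1015\right) = -5 - 173461 = -173466$)
$- \frac{R + 4008887}{v{\left(2029 \right)} + N} = - \frac{-988 + 4008887}{2029 - 173466} = - \frac{4007899}{-171437} = - \frac{4007899 \left(-1\right)}{171437} = \left(-1\right) \left(- \frac{572557}{24491}\right) = \frac{572557}{24491}$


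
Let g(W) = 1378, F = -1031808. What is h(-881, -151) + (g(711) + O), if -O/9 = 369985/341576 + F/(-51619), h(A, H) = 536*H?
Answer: -1406095514763659/17631811544 ≈ -79748.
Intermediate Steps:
O = -3343851946107/17631811544 (O = -9*(369985/341576 - 1031808/(-51619)) = -9*(369985*(1/341576) - 1031808*(-1/51619)) = -9*(369985/341576 + 1031808/51619) = -9*371539105123/17631811544 = -3343851946107/17631811544 ≈ -189.65)
h(-881, -151) + (g(711) + O) = 536*(-151) + (1378 - 3343851946107/17631811544) = -80936 + 20952784361525/17631811544 = -1406095514763659/17631811544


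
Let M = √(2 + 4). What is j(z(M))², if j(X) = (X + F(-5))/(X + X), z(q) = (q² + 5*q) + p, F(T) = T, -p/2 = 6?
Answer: 1801/8664 - 175*√6/2166 ≈ 0.0099674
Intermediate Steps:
p = -12 (p = -2*6 = -12)
M = √6 ≈ 2.4495
z(q) = -12 + q² + 5*q (z(q) = (q² + 5*q) - 12 = -12 + q² + 5*q)
j(X) = (-5 + X)/(2*X) (j(X) = (X - 5)/(X + X) = (-5 + X)/((2*X)) = (-5 + X)*(1/(2*X)) = (-5 + X)/(2*X))
j(z(M))² = ((-5 + (-12 + (√6)² + 5*√6))/(2*(-12 + (√6)² + 5*√6)))² = ((-5 + (-12 + 6 + 5*√6))/(2*(-12 + 6 + 5*√6)))² = ((-5 + (-6 + 5*√6))/(2*(-6 + 5*√6)))² = ((-11 + 5*√6)/(2*(-6 + 5*√6)))² = (-11 + 5*√6)²/(4*(-6 + 5*√6)²)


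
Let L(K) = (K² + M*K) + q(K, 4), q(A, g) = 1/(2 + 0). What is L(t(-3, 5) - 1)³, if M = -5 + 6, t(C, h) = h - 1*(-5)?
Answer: 5929741/8 ≈ 7.4122e+5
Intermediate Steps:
t(C, h) = 5 + h (t(C, h) = h + 5 = 5 + h)
q(A, g) = ½ (q(A, g) = 1/2 = ½)
M = 1
L(K) = ½ + K + K² (L(K) = (K² + 1*K) + ½ = (K² + K) + ½ = (K + K²) + ½ = ½ + K + K²)
L(t(-3, 5) - 1)³ = (½ + ((5 + 5) - 1) + ((5 + 5) - 1)²)³ = (½ + (10 - 1) + (10 - 1)²)³ = (½ + 9 + 9²)³ = (½ + 9 + 81)³ = (181/2)³ = 5929741/8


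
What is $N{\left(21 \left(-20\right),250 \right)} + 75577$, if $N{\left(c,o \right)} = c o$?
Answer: $-29423$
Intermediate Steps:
$N{\left(21 \left(-20\right),250 \right)} + 75577 = 21 \left(-20\right) 250 + 75577 = \left(-420\right) 250 + 75577 = -105000 + 75577 = -29423$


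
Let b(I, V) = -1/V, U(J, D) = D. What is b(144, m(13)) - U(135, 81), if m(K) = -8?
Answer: -647/8 ≈ -80.875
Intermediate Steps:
b(I, V) = -1/V
b(144, m(13)) - U(135, 81) = -1/(-8) - 1*81 = -1*(-⅛) - 81 = ⅛ - 81 = -647/8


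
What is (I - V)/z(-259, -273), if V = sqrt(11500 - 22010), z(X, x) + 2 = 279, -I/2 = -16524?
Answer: 33048/277 - I*sqrt(10510)/277 ≈ 119.31 - 0.3701*I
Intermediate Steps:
I = 33048 (I = -2*(-16524) = 33048)
z(X, x) = 277 (z(X, x) = -2 + 279 = 277)
V = I*sqrt(10510) (V = sqrt(-10510) = I*sqrt(10510) ≈ 102.52*I)
(I - V)/z(-259, -273) = (33048 - I*sqrt(10510))/277 = (33048 - I*sqrt(10510))*(1/277) = 33048/277 - I*sqrt(10510)/277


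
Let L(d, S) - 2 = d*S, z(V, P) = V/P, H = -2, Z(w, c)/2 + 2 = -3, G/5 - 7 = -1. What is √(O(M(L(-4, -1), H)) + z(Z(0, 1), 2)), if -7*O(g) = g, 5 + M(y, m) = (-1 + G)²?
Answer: I*√6097/7 ≈ 11.155*I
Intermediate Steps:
G = 30 (G = 35 + 5*(-1) = 35 - 5 = 30)
Z(w, c) = -10 (Z(w, c) = -4 + 2*(-3) = -4 - 6 = -10)
L(d, S) = 2 + S*d (L(d, S) = 2 + d*S = 2 + S*d)
M(y, m) = 836 (M(y, m) = -5 + (-1 + 30)² = -5 + 29² = -5 + 841 = 836)
O(g) = -g/7
√(O(M(L(-4, -1), H)) + z(Z(0, 1), 2)) = √(-⅐*836 - 10/2) = √(-836/7 - 10*½) = √(-836/7 - 5) = √(-871/7) = I*√6097/7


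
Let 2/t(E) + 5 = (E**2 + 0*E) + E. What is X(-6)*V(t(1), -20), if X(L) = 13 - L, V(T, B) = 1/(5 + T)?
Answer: 57/13 ≈ 4.3846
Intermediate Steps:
t(E) = 2/(-5 + E + E**2) (t(E) = 2/(-5 + ((E**2 + 0*E) + E)) = 2/(-5 + ((E**2 + 0) + E)) = 2/(-5 + (E**2 + E)) = 2/(-5 + (E + E**2)) = 2/(-5 + E + E**2))
X(-6)*V(t(1), -20) = (13 - 1*(-6))/(5 + 2/(-5 + 1 + 1**2)) = (13 + 6)/(5 + 2/(-5 + 1 + 1)) = 19/(5 + 2/(-3)) = 19/(5 + 2*(-1/3)) = 19/(5 - 2/3) = 19/(13/3) = 19*(3/13) = 57/13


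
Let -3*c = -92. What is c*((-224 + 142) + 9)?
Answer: -6716/3 ≈ -2238.7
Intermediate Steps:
c = 92/3 (c = -⅓*(-92) = 92/3 ≈ 30.667)
c*((-224 + 142) + 9) = 92*((-224 + 142) + 9)/3 = 92*(-82 + 9)/3 = (92/3)*(-73) = -6716/3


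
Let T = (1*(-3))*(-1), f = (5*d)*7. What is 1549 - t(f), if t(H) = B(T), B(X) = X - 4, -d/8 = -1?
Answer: 1550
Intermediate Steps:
d = 8 (d = -8*(-1) = 8)
f = 280 (f = (5*8)*7 = 40*7 = 280)
T = 3 (T = -3*(-1) = 3)
B(X) = -4 + X
t(H) = -1 (t(H) = -4 + 3 = -1)
1549 - t(f) = 1549 - 1*(-1) = 1549 + 1 = 1550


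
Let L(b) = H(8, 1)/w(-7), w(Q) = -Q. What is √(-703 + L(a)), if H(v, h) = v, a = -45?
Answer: 17*I*√119/7 ≈ 26.493*I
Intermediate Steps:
L(b) = 8/7 (L(b) = 8/((-1*(-7))) = 8/7)
√(-703 + L(a)) = √(-703 + 8/7) = √(-4913/7) = 17*I*√119/7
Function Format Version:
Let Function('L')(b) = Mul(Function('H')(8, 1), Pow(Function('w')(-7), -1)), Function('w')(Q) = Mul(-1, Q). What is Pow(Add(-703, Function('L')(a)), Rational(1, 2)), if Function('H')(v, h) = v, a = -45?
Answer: Mul(Rational(17, 7), I, Pow(119, Rational(1, 2))) ≈ Mul(26.493, I)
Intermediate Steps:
Function('L')(b) = Rational(8, 7) (Function('L')(b) = Mul(8, Pow(Mul(-1, -7), -1)) = Mul(8, Pow(7, -1)) = Mul(8, Rational(1, 7)) = Rational(8, 7))
Pow(Add(-703, Function('L')(a)), Rational(1, 2)) = Pow(Add(-703, Rational(8, 7)), Rational(1, 2)) = Pow(Rational(-4913, 7), Rational(1, 2)) = Mul(Rational(17, 7), I, Pow(119, Rational(1, 2)))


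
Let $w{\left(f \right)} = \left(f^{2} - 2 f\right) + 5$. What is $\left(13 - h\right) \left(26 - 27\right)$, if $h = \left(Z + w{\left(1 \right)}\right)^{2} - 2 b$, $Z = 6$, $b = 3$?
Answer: $81$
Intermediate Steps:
$w{\left(f \right)} = 5 + f^{2} - 2 f$
$h = 94$ ($h = \left(6 + \left(5 + 1^{2} - 2\right)\right)^{2} - 6 = \left(6 + \left(5 + 1 - 2\right)\right)^{2} - 6 = \left(6 + 4\right)^{2} - 6 = 10^{2} - 6 = 100 - 6 = 94$)
$\left(13 - h\right) \left(26 - 27\right) = \left(13 - 94\right) \left(26 - 27\right) = \left(13 - 94\right) \left(-1\right) = \left(-81\right) \left(-1\right) = 81$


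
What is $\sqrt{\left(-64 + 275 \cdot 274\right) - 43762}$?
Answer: $2 \sqrt{7881} \approx 177.55$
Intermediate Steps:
$\sqrt{\left(-64 + 275 \cdot 274\right) - 43762} = \sqrt{\left(-64 + 75350\right) - 43762} = \sqrt{75286 - 43762} = \sqrt{31524} = 2 \sqrt{7881}$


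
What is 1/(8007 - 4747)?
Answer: 1/3260 ≈ 0.00030675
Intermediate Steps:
1/(8007 - 4747) = 1/3260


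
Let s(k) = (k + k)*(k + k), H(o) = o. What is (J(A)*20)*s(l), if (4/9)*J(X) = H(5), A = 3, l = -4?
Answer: 14400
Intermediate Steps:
J(X) = 45/4 (J(X) = (9/4)*5 = 45/4)
s(k) = 4*k² (s(k) = (2*k)*(2*k) = 4*k²)
(J(A)*20)*s(l) = ((45/4)*20)*(4*(-4)²) = 225*(4*16) = 225*64 = 14400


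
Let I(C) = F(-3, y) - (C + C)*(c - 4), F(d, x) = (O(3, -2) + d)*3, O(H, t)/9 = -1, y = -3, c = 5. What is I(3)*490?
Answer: -20580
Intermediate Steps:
O(H, t) = -9 (O(H, t) = 9*(-1) = -9)
F(d, x) = -27 + 3*d (F(d, x) = (-9 + d)*3 = -27 + 3*d)
I(C) = -36 - 2*C (I(C) = (-27 + 3*(-3)) - (C + C)*(5 - 4) = (-27 - 9) - 2*C = -36 - 2*C)
I(3)*490 = (-36 - 2*3)*490 = (-36 - 6)*490 = -42*490 = -20580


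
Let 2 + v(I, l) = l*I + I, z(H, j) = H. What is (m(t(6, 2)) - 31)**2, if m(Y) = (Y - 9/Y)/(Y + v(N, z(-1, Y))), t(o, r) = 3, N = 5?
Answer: 961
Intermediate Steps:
v(I, l) = -2 + I + I*l (v(I, l) = -2 + (l*I + I) = -2 + (I*l + I) = -2 + (I + I*l) = -2 + I + I*l)
m(Y) = (Y - 9/Y)/(-2 + Y) (m(Y) = (Y - 9/Y)/(Y + (-2 + 5 + 5*(-1))) = (Y - 9/Y)/(Y + (-2 + 5 - 5)) = (Y - 9/Y)/(Y - 2) = (Y - 9/Y)/(-2 + Y))
(m(t(6, 2)) - 31)**2 = ((-9 + 3**2)/(3*(-2 + 3)) - 31)**2 = ((1/3)*(-9 + 9)/1 - 31)**2 = ((1/3)*1*0 - 31)**2 = (0 - 31)**2 = (-31)**2 = 961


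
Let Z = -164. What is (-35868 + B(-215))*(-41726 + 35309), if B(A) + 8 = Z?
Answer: 231268680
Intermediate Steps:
B(A) = -172 (B(A) = -8 - 164 = -172)
(-35868 + B(-215))*(-41726 + 35309) = (-35868 - 172)*(-41726 + 35309) = -36040*(-6417) = 231268680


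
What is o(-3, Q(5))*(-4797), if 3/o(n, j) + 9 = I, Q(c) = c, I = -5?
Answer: 14391/14 ≈ 1027.9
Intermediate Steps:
o(n, j) = -3/14 (o(n, j) = 3/(-9 - 5) = 3/(-14) = 3*(-1/14) = -3/14)
o(-3, Q(5))*(-4797) = -3/14*(-4797) = 14391/14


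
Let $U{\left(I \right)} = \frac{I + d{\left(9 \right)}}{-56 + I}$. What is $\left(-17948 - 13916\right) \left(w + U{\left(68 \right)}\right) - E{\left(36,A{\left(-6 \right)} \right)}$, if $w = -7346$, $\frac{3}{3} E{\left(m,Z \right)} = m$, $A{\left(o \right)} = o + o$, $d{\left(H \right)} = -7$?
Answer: $\frac{701732798}{3} \approx 2.3391 \cdot 10^{8}$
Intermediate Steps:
$A{\left(o \right)} = 2 o$
$U{\left(I \right)} = \frac{-7 + I}{-56 + I}$ ($U{\left(I \right)} = \frac{I - 7}{-56 + I} = \frac{-7 + I}{-56 + I}$)
$E{\left(m,Z \right)} = m$
$\left(-17948 - 13916\right) \left(w + U{\left(68 \right)}\right) - E{\left(36,A{\left(-6 \right)} \right)} = \left(-17948 - 13916\right) \left(-7346 + \frac{-7 + 68}{-56 + 68}\right) - 36 = - 31864 \left(-7346 + \frac{1}{12} \cdot 61\right) - 36 = - 31864 \left(-7346 + \frac{61}{12}\right) - 36 = \left(-31864\right) \left(- \frac{88091}{12}\right) - 36 = \frac{701732906}{3} - 36 = \frac{701732798}{3}$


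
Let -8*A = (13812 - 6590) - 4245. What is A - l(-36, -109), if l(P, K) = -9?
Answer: -2905/8 ≈ -363.13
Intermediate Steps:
A = -2977/8 (A = -((13812 - 6590) - 4245)/8 = -(7222 - 4245)/8 = -⅛*2977 = -2977/8 ≈ -372.13)
A - l(-36, -109) = -2977/8 - 1*(-9) = -2977/8 + 9 = -2905/8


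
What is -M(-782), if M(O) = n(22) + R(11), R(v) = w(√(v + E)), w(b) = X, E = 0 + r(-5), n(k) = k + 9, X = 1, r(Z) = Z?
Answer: -32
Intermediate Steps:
n(k) = 9 + k
E = -5 (E = 0 - 5 = -5)
w(b) = 1
R(v) = 1
M(O) = 32 (M(O) = (9 + 22) + 1 = 31 + 1 = 32)
-M(-782) = -1*32 = -32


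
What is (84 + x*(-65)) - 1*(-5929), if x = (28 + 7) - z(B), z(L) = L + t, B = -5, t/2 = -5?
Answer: 2763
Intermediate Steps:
t = -10 (t = 2*(-5) = -10)
z(L) = -10 + L (z(L) = L - 10 = -10 + L)
x = 50 (x = (28 + 7) - (-10 - 5) = 35 - 1*(-15) = 35 + 15 = 50)
(84 + x*(-65)) - 1*(-5929) = (84 + 50*(-65)) - 1*(-5929) = (84 - 3250) + 5929 = -3166 + 5929 = 2763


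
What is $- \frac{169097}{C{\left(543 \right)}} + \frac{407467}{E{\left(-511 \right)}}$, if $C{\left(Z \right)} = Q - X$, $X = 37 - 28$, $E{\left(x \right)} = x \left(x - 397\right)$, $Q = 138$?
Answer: $- \frac{78406415593}{59854452} \approx -1310.0$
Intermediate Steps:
$E{\left(x \right)} = x \left(-397 + x\right)$
$X = 9$
$C{\left(Z \right)} = 129$ ($C{\left(Z \right)} = 138 - 9 = 129$)
$- \frac{169097}{C{\left(543 \right)}} + \frac{407467}{E{\left(-511 \right)}} = - \frac{169097}{129} + \frac{407467}{\left(-511\right) \left(-397 - 511\right)} = \left(-169097\right) \frac{1}{129} + \frac{407467}{\left(-511\right) \left(-908\right)} = - \frac{169097}{129} + \frac{407467}{463988} = - \frac{78406415593}{59854452}$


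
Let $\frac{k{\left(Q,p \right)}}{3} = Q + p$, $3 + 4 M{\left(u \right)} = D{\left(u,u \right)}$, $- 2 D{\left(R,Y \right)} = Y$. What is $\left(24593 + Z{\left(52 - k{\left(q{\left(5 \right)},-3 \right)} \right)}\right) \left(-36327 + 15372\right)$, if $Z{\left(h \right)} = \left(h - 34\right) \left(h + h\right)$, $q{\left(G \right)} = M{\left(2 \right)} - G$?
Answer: $-664336365$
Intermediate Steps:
$D{\left(R,Y \right)} = - \frac{Y}{2}$
$M{\left(u \right)} = - \frac{3}{4} - \frac{u}{8}$ ($M{\left(u \right)} = - \frac{3}{4} + \frac{\left(- \frac{1}{2}\right) u}{4} = - \frac{3}{4} - \frac{u}{8}$)
$q{\left(G \right)} = -1 - G$ ($q{\left(G \right)} = \left(- \frac{3}{4} - \frac{1}{4}\right) - G = -1 - G$)
$k{\left(Q,p \right)} = 3 Q + 3 p$ ($k{\left(Q,p \right)} = 3 \left(Q + p\right) = 3 Q + 3 p$)
$Z{\left(h \right)} = 2 h \left(-34 + h\right)$ ($Z{\left(h \right)} = \left(-34 + h\right) 2 h = 2 h \left(-34 + h\right)$)
$\left(24593 + Z{\left(52 - k{\left(q{\left(5 \right)},-3 \right)} \right)}\right) \left(-36327 + 15372\right) = \left(24593 + 2 \left(52 - \left(3 \left(-1 - 5\right) + 3 \left(-3\right)\right)\right) \left(-34 - \left(-52 - 9 + 3 \left(-1 - 5\right)\right)\right)\right) \left(-36327 + 15372\right) = \left(24593 + 2 \left(52 - \left(3 \left(-1 - 5\right) - 9\right)\right) \left(-34 + \left(52 - \left(3 \left(-1 - 5\right) - 9\right)\right)\right)\right) \left(-20955\right) = \left(24593 + 2 \left(52 - \left(3 \left(-6\right) - 9\right)\right) \left(-34 + \left(52 - \left(3 \left(-6\right) - 9\right)\right)\right)\right) \left(-20955\right) = \left(24593 + 2 \left(52 - \left(-18 - 9\right)\right) \left(-34 + \left(52 - \left(-18 - 9\right)\right)\right)\right) \left(-20955\right) = \left(24593 + 2 \left(52 - -27\right) \left(-34 + \left(52 - -27\right)\right)\right) \left(-20955\right) = \left(24593 + 2 \left(52 + 27\right) \left(-34 + \left(52 + 27\right)\right)\right) \left(-20955\right) = \left(24593 + 2 \cdot 79 \left(-34 + 79\right)\right) \left(-20955\right) = \left(24593 + 2 \cdot 79 \cdot 45\right) \left(-20955\right) = \left(24593 + 7110\right) \left(-20955\right) = 31703 \left(-20955\right) = -664336365$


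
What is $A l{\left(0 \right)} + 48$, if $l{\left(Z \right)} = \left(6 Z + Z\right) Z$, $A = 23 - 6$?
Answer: $48$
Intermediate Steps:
$A = 17$
$l{\left(Z \right)} = 7 Z^{2}$ ($l{\left(Z \right)} = 7 Z Z = 7 Z^{2}$)
$A l{\left(0 \right)} + 48 = 17 \cdot 7 \cdot 0^{2} + 48 = 17 \cdot 7 \cdot 0 + 48 = 17 \cdot 0 + 48 = 0 + 48 = 48$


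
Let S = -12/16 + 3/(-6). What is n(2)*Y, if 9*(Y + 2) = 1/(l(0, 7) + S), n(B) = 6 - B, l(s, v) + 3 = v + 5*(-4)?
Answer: -4984/621 ≈ -8.0258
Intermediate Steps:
S = -5/4 (S = -12*1/16 + 3*(-1/6) = -3/4 - 1/2 = -5/4 ≈ -1.2500)
l(s, v) = -23 + v (l(s, v) = -3 + (v + 5*(-4)) = -3 + (v - 20) = -3 + (-20 + v) = -23 + v)
Y = -1246/621 (Y = -2 + 1/(9*((-23 + 7) - 5/4)) = -2 + 1/(9*(-16 - 5/4)) = -2 + 1/(9*(-69/4)) = -2 + (1/9)*(-4/69) = -2 - 4/621 = -1246/621 ≈ -2.0064)
n(2)*Y = (6 - 1*2)*(-1246/621) = (6 - 2)*(-1246/621) = 4*(-1246/621) = -4984/621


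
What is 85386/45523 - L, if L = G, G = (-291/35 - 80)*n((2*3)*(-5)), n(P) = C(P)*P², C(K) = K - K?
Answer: 85386/45523 ≈ 1.8757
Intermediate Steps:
C(K) = 0
n(P) = 0 (n(P) = 0*P² = 0)
G = 0 (G = (-291/35 - 80)*0 = -3091/35*0 = 0)
L = 0
85386/45523 - L = 85386/45523 - 1*0 = 85386*(1/45523) + 0 = 85386/45523 + 0 = 85386/45523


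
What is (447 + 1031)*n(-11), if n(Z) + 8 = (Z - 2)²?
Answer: 237958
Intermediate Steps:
n(Z) = -8 + (-2 + Z)² (n(Z) = -8 + (Z - 2)² = -8 + (-2 + Z)²)
(447 + 1031)*n(-11) = (447 + 1031)*(-8 + (-2 - 11)²) = 1478*(-8 + (-13)²) = 1478*(-8 + 169) = 1478*161 = 237958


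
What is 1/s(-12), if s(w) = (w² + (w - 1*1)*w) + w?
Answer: 1/288 ≈ 0.0034722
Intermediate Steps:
s(w) = w + w² + w*(-1 + w) (s(w) = (w² + (w - 1)*w) + w = (w² + (-1 + w)*w) + w = (w² + w*(-1 + w)) + w = w + w² + w*(-1 + w))
1/s(-12) = 1/(2*(-12)²) = 1/(2*144) = 1/288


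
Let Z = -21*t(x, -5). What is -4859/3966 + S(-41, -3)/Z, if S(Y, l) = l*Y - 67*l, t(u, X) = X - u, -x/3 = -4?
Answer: -149893/471954 ≈ -0.31760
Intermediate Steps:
x = 12 (x = -3*(-4) = 12)
S(Y, l) = -67*l + Y*l (S(Y, l) = Y*l - 67*l = -67*l + Y*l)
Z = 357 (Z = -21*(-5 - 1*12) = -21*(-5 - 12) = -21*(-17) = 357)
-4859/3966 + S(-41, -3)/Z = -4859/3966 - 3*(-67 - 41)/357 = -4859*1/3966 - 3*(-108)*(1/357) = -4859/3966 + 324*(1/357) = -4859/3966 + 108/119 = -149893/471954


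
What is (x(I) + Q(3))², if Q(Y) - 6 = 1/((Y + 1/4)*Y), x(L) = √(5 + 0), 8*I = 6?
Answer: 64249/1521 + 476*√5/39 ≈ 69.533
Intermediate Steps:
I = ¾ (I = (⅛)*6 = ¾ ≈ 0.75000)
x(L) = √5
Q(Y) = 6 + 1/(Y*(¼ + Y)) (Q(Y) = 6 + 1/((Y + 1/4)*Y) = 6 + 1/((Y + ¼)*Y) = 6 + 1/((¼ + Y)*Y) = 6 + 1/(Y*(¼ + Y)))
(x(I) + Q(3))² = (√5 + 2*(2 + 3*3 + 12*3²)/(3*(1 + 4*3)))² = (√5 + 2*(⅓)*(2 + 9 + 12*9)/(1 + 12))² = (√5 + 2*(⅓)*(2 + 9 + 108)/13)² = (√5 + 2*(⅓)*(1/13)*119)² = (√5 + 238/39)² = (238/39 + √5)²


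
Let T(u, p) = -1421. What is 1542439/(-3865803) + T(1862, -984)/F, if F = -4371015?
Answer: -748503411058/1877498100005 ≈ -0.39867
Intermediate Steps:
1542439/(-3865803) + T(1862, -984)/F = 1542439/(-3865803) - 1421/(-4371015) = 1542439*(-1/3865803) - 1421*(-1/4371015) = -1542439/3865803 + 1421/4371015 = -748503411058/1877498100005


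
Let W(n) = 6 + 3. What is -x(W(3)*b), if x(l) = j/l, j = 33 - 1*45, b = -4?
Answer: -1/3 ≈ -0.33333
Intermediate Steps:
j = -12 (j = 33 - 45 = -12)
W(n) = 9
x(l) = -12/l
-x(W(3)*b) = -(-12)/(9*(-4)) = -(-12)/(-36) = -(-12)*(-1)/36 = -1*1/3 = -1/3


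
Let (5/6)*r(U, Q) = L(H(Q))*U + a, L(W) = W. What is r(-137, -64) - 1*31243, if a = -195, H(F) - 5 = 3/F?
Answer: -5166607/160 ≈ -32291.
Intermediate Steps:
H(F) = 5 + 3/F
r(U, Q) = -234 + 6*U*(5 + 3/Q)/5 (r(U, Q) = 6*((5 + 3/Q)*U - 195)/5 = 6*(U*(5 + 3/Q) - 195)/5 = 6*(-195 + U*(5 + 3/Q))/5 = -234 + 6*U*(5 + 3/Q)/5)
r(-137, -64) - 1*31243 = (-234 + 6*(-137) + (18/5)*(-137)/(-64)) - 1*31243 = (-234 - 822 + (18/5)*(-137)*(-1/64)) - 31243 = (-234 - 822 + 1233/160) - 31243 = -167727/160 - 31243 = -5166607/160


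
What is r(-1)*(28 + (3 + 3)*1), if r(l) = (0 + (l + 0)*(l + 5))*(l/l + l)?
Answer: 0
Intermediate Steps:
r(l) = l*(1 + l)*(5 + l) (r(l) = (0 + l*(5 + l))*(1 + l) = (l*(5 + l))*(1 + l) = l*(1 + l)*(5 + l))
r(-1)*(28 + (3 + 3)*1) = (-(5 + (-1)² + 6*(-1)))*(28 + (3 + 3)*1) = (-(5 + 1 - 6))*(28 + 6*1) = (-1*0)*(28 + 6) = 0*34 = 0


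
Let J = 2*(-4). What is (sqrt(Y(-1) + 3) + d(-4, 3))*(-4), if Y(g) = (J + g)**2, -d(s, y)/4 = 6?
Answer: 96 - 8*sqrt(21) ≈ 59.339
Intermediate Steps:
J = -8
d(s, y) = -24 (d(s, y) = -4*6 = -24)
Y(g) = (-8 + g)**2
(sqrt(Y(-1) + 3) + d(-4, 3))*(-4) = (sqrt((-8 - 1)**2 + 3) - 24)*(-4) = (sqrt((-9)**2 + 3) - 24)*(-4) = (sqrt(81 + 3) - 24)*(-4) = (sqrt(84) - 24)*(-4) = (2*sqrt(21) - 24)*(-4) = (-24 + 2*sqrt(21))*(-4) = 96 - 8*sqrt(21)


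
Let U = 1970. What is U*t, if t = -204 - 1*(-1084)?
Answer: 1733600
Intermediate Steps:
t = 880 (t = -204 + 1084 = 880)
U*t = 1970*880 = 1733600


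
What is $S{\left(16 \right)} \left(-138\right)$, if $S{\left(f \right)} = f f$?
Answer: $-35328$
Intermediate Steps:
$S{\left(f \right)} = f^{2}$
$S{\left(16 \right)} \left(-138\right) = 16^{2} \left(-138\right) = 256 \left(-138\right) = -35328$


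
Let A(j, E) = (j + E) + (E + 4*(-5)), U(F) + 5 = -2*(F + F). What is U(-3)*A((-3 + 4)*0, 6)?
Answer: -56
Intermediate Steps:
U(F) = -5 - 4*F (U(F) = -5 - 2*(F + F) = -5 - 4*F)
A(j, E) = -20 + j + 2*E (A(j, E) = (E + j) + (E - 20) = (E + j) + (-20 + E) = -20 + j + 2*E)
U(-3)*A((-3 + 4)*0, 6) = (-5 - 4*(-3))*(-20 + (-3 + 4)*0 + 2*6) = (-5 + 12)*(-20 + 1*0 + 12) = 7*(-20 + 0 + 12) = 7*(-8) = -56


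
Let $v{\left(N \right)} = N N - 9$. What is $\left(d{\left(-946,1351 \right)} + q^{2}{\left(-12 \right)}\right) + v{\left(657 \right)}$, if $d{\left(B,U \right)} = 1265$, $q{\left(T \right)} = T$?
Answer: $433049$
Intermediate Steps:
$v{\left(N \right)} = -9 + N^{2}$ ($v{\left(N \right)} = N^{2} - 9 = -9 + N^{2}$)
$\left(d{\left(-946,1351 \right)} + q^{2}{\left(-12 \right)}\right) + v{\left(657 \right)} = \left(1265 + \left(-12\right)^{2}\right) - \left(9 - 657^{2}\right) = \left(1265 + 144\right) + \left(-9 + 431649\right) = 1409 + 431640 = 433049$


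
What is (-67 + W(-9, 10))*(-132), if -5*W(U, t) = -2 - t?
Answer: 42636/5 ≈ 8527.2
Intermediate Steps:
W(U, t) = ⅖ + t/5 (W(U, t) = -(-2 - t)/5 = ⅖ + t/5)
(-67 + W(-9, 10))*(-132) = (-67 + (⅖ + (⅕)*10))*(-132) = (-67 + (⅖ + 2))*(-132) = (-67 + 12/5)*(-132) = -323/5*(-132) = 42636/5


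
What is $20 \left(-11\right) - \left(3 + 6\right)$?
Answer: $-229$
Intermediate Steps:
$20 \left(-11\right) - \left(3 + 6\right) = -220 - 9 = -229$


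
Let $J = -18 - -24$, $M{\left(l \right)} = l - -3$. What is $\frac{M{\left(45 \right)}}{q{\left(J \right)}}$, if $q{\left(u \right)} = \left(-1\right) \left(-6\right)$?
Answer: $8$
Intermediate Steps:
$M{\left(l \right)} = 3 + l$ ($M{\left(l \right)} = l + 3 = 3 + l$)
$J = 6$ ($J = -18 + 24 = 6$)
$q{\left(u \right)} = 6$
$\frac{M{\left(45 \right)}}{q{\left(J \right)}} = \frac{3 + 45}{6} = 48 \cdot \frac{1}{6} = 8$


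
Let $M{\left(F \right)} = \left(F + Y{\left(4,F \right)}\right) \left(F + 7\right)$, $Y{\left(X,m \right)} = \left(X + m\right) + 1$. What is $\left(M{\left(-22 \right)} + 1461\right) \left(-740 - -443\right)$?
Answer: $-607662$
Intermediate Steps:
$Y{\left(X,m \right)} = 1 + X + m$
$M{\left(F \right)} = \left(5 + 2 F\right) \left(7 + F\right)$ ($M{\left(F \right)} = \left(F + \left(1 + 4 + F\right)\right) \left(F + 7\right) = \left(F + \left(5 + F\right)\right) \left(7 + F\right) = \left(5 + 2 F\right) \left(7 + F\right)$)
$\left(M{\left(-22 \right)} + 1461\right) \left(-740 - -443\right) = \left(\left(35 + 2 \left(-22\right)^{2} + 19 \left(-22\right)\right) + 1461\right) \left(-740 - -443\right) = \left(\left(35 + 2 \cdot 484 - 418\right) + 1461\right) \left(-740 + 443\right) = \left(\left(35 + 968 - 418\right) + 1461\right) \left(-297\right) = \left(585 + 1461\right) \left(-297\right) = 2046 \left(-297\right) = -607662$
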